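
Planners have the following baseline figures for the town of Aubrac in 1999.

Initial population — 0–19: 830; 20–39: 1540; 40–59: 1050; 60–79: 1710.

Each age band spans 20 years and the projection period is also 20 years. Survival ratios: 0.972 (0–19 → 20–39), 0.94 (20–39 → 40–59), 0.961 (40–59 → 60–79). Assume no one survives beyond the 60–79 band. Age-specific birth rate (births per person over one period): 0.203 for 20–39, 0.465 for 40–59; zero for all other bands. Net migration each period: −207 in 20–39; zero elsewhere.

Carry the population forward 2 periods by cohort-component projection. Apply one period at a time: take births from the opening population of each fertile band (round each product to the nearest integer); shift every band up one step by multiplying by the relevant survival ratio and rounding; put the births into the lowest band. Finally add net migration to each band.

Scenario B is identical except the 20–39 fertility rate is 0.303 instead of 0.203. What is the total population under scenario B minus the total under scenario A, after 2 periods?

Period 1.
Births: 1540 × 0.203 = 313 ; 1050 × 0.465 = 488 ⇒ total 801
20–39: 830 × 0.972 = 807
40–59: 1540 × 0.94 = 1448
60–79: 1050 × 0.961 = 1009
Net migration: 20–39 − 207 → 600
Population now: 0–19=801, 20–39=600, 40–59=1448, 60–79=1009
Period 2.
Births: 600 × 0.203 = 122 ; 1448 × 0.465 = 673 ⇒ total 795
20–39: 801 × 0.972 = 779
40–59: 600 × 0.94 = 564
60–79: 1448 × 0.961 = 1392
Net migration: 20–39 − 207 → 572
Population now: 0–19=795, 20–39=572, 40–59=564, 60–79=1392
Scenario A total after 2 periods: 3323
Scenario B projection —
Period 1.
Births: 1540 × 0.303 = 467 ; 1050 × 0.465 = 488 ⇒ total 955
20–39: 830 × 0.972 = 807
40–59: 1540 × 0.94 = 1448
60–79: 1050 × 0.961 = 1009
Net migration: 20–39 − 207 → 600
Population now: 0–19=955, 20–39=600, 40–59=1448, 60–79=1009
Period 2.
Births: 600 × 0.303 = 182 ; 1448 × 0.465 = 673 ⇒ total 855
20–39: 955 × 0.972 = 928
40–59: 600 × 0.94 = 564
60–79: 1448 × 0.961 = 1392
Net migration: 20–39 − 207 → 721
Population now: 0–19=855, 20–39=721, 40–59=564, 60–79=1392
Scenario B total after 2 periods: 3532
Difference B − A = 3532 − 3323 = 209

209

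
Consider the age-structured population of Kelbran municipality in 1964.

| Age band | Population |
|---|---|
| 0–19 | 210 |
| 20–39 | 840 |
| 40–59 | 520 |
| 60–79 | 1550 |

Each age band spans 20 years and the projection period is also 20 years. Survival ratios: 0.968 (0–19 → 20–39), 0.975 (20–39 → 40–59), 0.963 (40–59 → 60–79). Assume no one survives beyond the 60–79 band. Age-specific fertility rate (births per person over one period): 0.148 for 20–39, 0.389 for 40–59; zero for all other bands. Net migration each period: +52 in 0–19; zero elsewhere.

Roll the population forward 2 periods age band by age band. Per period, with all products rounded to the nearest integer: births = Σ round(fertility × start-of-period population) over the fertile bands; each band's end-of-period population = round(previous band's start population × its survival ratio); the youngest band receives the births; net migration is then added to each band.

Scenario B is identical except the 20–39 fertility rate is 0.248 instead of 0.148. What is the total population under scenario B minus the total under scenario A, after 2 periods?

101

Let group 1 be 0–19 through group 4 = 60–79.
After projecting period 1:
Births: 840 × 0.148 = 124, 520 × 0.389 = 202 → total 326
Group 2: 210 × 0.968 = 203
Group 3: 840 × 0.975 = 819
Group 4: 520 × 0.963 = 501
Net migration: Group 1 + 52 → 378
Population now: 0–19=378, 20–39=203, 40–59=819, 60–79=501
After projecting period 2:
Births: 203 × 0.148 = 30, 819 × 0.389 = 319 → total 349
Group 2: 378 × 0.968 = 366
Group 3: 203 × 0.975 = 198
Group 4: 819 × 0.963 = 789
Net migration: Group 1 + 52 → 401
Population now: 0–19=401, 20–39=366, 40–59=198, 60–79=789
Scenario A total after 2 periods: 1754
Scenario B projection —
After projecting period 1:
Births: 840 × 0.248 = 208, 520 × 0.389 = 202 → total 410
Group 2: 210 × 0.968 = 203
Group 3: 840 × 0.975 = 819
Group 4: 520 × 0.963 = 501
Net migration: Group 1 + 52 → 462
Population now: 0–19=462, 20–39=203, 40–59=819, 60–79=501
After projecting period 2:
Births: 203 × 0.248 = 50, 819 × 0.389 = 319 → total 369
Group 2: 462 × 0.968 = 447
Group 3: 203 × 0.975 = 198
Group 4: 819 × 0.963 = 789
Net migration: Group 1 + 52 → 421
Population now: 0–19=421, 20–39=447, 40–59=198, 60–79=789
Scenario B total after 2 periods: 1855
Difference B − A = 1855 − 1754 = 101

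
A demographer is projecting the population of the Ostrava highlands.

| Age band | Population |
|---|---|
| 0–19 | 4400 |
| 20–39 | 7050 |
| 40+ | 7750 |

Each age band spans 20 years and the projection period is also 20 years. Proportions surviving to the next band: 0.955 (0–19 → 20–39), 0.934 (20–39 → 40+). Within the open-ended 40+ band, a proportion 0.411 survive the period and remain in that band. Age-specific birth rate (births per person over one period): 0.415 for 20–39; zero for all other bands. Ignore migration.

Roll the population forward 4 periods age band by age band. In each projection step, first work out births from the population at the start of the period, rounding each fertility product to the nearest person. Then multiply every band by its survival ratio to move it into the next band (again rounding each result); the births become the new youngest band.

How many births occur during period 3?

Period 1.
Births: 7050 * 0.415 = 2926
20–39: 4400 * 0.955 = 4202
40+: 7050 * 0.934 + 7750 * 0.411 = 6585 + 3185 = 9770
→ [2926, 4202, 9770]
Period 2.
Births: 4202 * 0.415 = 1744
20–39: 2926 * 0.955 = 2794
40+: 4202 * 0.934 + 9770 * 0.411 = 3925 + 4015 = 7940
→ [1744, 2794, 7940]
Period 3.
Births: 2794 * 0.415 = 1160
20–39: 1744 * 0.955 = 1666
40+: 2794 * 0.934 + 7940 * 0.411 = 2610 + 3263 = 5873
→ [1160, 1666, 5873]

1160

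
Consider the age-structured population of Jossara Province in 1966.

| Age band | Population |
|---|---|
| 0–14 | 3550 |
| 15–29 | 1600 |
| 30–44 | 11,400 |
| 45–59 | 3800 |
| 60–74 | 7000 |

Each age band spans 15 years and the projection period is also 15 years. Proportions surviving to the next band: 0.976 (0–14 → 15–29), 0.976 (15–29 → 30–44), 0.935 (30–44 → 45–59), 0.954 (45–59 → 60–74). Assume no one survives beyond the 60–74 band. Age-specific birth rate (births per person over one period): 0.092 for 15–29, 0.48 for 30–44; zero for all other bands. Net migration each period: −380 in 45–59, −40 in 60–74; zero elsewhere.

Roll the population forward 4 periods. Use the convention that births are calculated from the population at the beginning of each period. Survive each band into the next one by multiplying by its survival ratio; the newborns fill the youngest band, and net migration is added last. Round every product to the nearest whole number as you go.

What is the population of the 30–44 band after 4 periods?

1018

(Bands numbered youngest = 1 to oldest = 5.)
Period 1:
Births: 1600 × 0.092 = 147 ; 11400 × 0.48 = 5472 → total 5619
Band 2: 3550 × 0.976 = 3465
Band 3: 1600 × 0.976 = 1562
Band 4: 11400 × 0.935 = 10659
Band 5: 3800 × 0.954 = 3625
Net migration: Band 4 − 380 → 10279; Band 5 − 40 → 3585
End of period: [5619, 3465, 1562, 10279, 3585]
Period 2:
Births: 3465 × 0.092 = 319 ; 1562 × 0.48 = 750 → total 1069
Band 2: 5619 × 0.976 = 5484
Band 3: 3465 × 0.976 = 3382
Band 4: 1562 × 0.935 = 1460
Band 5: 10279 × 0.954 = 9806
Net migration: Band 4 − 380 → 1080; Band 5 − 40 → 9766
End of period: [1069, 5484, 3382, 1080, 9766]
Period 3:
Births: 5484 × 0.092 = 505 ; 3382 × 0.48 = 1623 → total 2128
Band 2: 1069 × 0.976 = 1043
Band 3: 5484 × 0.976 = 5352
Band 4: 3382 × 0.935 = 3162
Band 5: 1080 × 0.954 = 1030
Net migration: Band 4 − 380 → 2782; Band 5 − 40 → 990
End of period: [2128, 1043, 5352, 2782, 990]
Period 4:
Births: 1043 × 0.092 = 96 ; 5352 × 0.48 = 2569 → total 2665
Band 2: 2128 × 0.976 = 2077
Band 3: 1043 × 0.976 = 1018
Band 4: 5352 × 0.935 = 5004
Band 5: 2782 × 0.954 = 2654
Net migration: Band 4 − 380 → 4624; Band 5 − 40 → 2614
End of period: [2665, 2077, 1018, 4624, 2614]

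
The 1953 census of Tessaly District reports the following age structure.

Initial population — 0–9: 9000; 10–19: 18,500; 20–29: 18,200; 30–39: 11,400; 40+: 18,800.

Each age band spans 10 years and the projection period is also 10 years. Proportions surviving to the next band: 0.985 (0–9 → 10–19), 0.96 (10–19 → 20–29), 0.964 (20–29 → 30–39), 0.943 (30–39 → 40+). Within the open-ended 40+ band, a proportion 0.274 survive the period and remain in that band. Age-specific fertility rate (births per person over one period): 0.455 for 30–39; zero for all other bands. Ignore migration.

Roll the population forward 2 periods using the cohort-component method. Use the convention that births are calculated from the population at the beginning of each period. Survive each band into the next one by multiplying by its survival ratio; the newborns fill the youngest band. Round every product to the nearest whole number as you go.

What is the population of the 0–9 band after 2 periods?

7983

Period 1:
Births: 11400 × 0.455 = 5187
10–19: 9000 × 0.985 = 8865
20–29: 18500 × 0.96 = 17760
30–39: 18200 × 0.964 = 17545
40+: 11400 × 0.943 + 18800 × 0.274 = 10750 + 5151 = 15901
Giving 5187 / 8865 / 17760 / 17545 / 15901.
Period 2:
Births: 17545 × 0.455 = 7983
10–19: 5187 × 0.985 = 5109
20–29: 8865 × 0.96 = 8510
30–39: 17760 × 0.964 = 17121
40+: 17545 × 0.943 + 15901 × 0.274 = 16545 + 4357 = 20902
Giving 7983 / 5109 / 8510 / 17121 / 20902.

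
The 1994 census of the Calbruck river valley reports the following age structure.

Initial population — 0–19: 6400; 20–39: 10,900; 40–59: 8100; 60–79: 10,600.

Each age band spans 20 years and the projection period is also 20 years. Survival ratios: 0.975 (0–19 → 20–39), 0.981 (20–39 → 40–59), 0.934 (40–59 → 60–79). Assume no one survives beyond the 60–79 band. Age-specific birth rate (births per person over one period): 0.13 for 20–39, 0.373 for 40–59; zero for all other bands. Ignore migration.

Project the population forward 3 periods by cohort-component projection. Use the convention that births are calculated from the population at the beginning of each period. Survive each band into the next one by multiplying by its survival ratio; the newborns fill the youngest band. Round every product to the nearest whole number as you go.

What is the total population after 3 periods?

17487

[period 1]
Births: 10900 × 0.13 = 1417 ; 8100 × 0.373 = 3021 → 4438
20–39: 6400 × 0.975 = 6240
40–59: 10900 × 0.981 = 10693
60–79: 8100 × 0.934 = 7565
End of period: [4438, 6240, 10693, 7565]
[period 2]
Births: 6240 × 0.13 = 811 ; 10693 × 0.373 = 3988 → 4799
20–39: 4438 × 0.975 = 4327
40–59: 6240 × 0.981 = 6121
60–79: 10693 × 0.934 = 9987
End of period: [4799, 4327, 6121, 9987]
[period 3]
Births: 4327 × 0.13 = 563 ; 6121 × 0.373 = 2283 → 2846
20–39: 4799 × 0.975 = 4679
40–59: 4327 × 0.981 = 4245
60–79: 6121 × 0.934 = 5717
End of period: [2846, 4679, 4245, 5717]
Total after period 3: 2846 + 4679 + 4245 + 5717 = 17487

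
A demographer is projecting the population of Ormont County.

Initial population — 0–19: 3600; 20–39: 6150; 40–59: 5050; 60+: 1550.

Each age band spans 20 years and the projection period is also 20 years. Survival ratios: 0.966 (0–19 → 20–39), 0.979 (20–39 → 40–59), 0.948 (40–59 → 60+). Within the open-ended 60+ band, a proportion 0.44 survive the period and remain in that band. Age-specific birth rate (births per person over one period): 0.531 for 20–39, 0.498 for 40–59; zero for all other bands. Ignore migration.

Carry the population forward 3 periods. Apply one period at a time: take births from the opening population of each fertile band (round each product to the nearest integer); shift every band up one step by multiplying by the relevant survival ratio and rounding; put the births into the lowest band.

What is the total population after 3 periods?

21606

After projecting period 1:
Births: 6150 × 0.531 = 3266  |  5050 × 0.498 = 2515 — total 5781
20–39: 3600 × 0.966 = 3478
40–59: 6150 × 0.979 = 6021
60+: 5050 × 0.948 + 1550 × 0.44 = 4787 + 682 = 5469
→ [5781, 3478, 6021, 5469]
After projecting period 2:
Births: 3478 × 0.531 = 1847  |  6021 × 0.498 = 2998 — total 4845
20–39: 5781 × 0.966 = 5584
40–59: 3478 × 0.979 = 3405
60+: 6021 × 0.948 + 5469 × 0.44 = 5708 + 2406 = 8114
→ [4845, 5584, 3405, 8114]
After projecting period 3:
Births: 5584 × 0.531 = 2965  |  3405 × 0.498 = 1696 — total 4661
20–39: 4845 × 0.966 = 4680
40–59: 5584 × 0.979 = 5467
60+: 3405 × 0.948 + 8114 × 0.44 = 3228 + 3570 = 6798
→ [4661, 4680, 5467, 6798]
Total after period 3: 4661 + 4680 + 5467 + 6798 = 21606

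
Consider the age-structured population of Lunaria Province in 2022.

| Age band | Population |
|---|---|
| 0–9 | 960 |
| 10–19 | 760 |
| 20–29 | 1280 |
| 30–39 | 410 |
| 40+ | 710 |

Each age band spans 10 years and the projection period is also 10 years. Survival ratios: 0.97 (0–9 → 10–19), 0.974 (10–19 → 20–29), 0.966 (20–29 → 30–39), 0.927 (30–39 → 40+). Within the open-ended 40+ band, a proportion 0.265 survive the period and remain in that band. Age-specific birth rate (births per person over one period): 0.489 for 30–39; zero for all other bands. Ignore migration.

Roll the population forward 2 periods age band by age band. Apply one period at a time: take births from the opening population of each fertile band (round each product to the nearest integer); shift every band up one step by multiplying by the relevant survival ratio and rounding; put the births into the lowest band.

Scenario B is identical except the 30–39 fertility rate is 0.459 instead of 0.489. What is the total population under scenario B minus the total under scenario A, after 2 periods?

-49

(Groups numbered youngest = 1 to oldest = 5.)
— Period 1 —
Births: 410 × 0.489 = 200
Group 2: 960 × 0.97 = 931
Group 3: 760 × 0.974 = 740
Group 4: 1280 × 0.966 = 1236
Group 5: 410 × 0.927 + 710 × 0.265 = 380 + 188 = 568
End of period: [200, 931, 740, 1236, 568]
— Period 2 —
Births: 1236 × 0.489 = 604
Group 2: 200 × 0.97 = 194
Group 3: 931 × 0.974 = 907
Group 4: 740 × 0.966 = 715
Group 5: 1236 × 0.927 + 568 × 0.265 = 1146 + 151 = 1297
End of period: [604, 194, 907, 715, 1297]
Scenario A total after 2 periods: 3717
Scenario B projection —
— Period 1 —
Births: 410 × 0.459 = 188
Group 2: 960 × 0.97 = 931
Group 3: 760 × 0.974 = 740
Group 4: 1280 × 0.966 = 1236
Group 5: 410 × 0.927 + 710 × 0.265 = 380 + 188 = 568
End of period: [188, 931, 740, 1236, 568]
— Period 2 —
Births: 1236 × 0.459 = 567
Group 2: 188 × 0.97 = 182
Group 3: 931 × 0.974 = 907
Group 4: 740 × 0.966 = 715
Group 5: 1236 × 0.927 + 568 × 0.265 = 1146 + 151 = 1297
End of period: [567, 182, 907, 715, 1297]
Scenario B total after 2 periods: 3668
Difference B − A = 3668 − 3717 = -49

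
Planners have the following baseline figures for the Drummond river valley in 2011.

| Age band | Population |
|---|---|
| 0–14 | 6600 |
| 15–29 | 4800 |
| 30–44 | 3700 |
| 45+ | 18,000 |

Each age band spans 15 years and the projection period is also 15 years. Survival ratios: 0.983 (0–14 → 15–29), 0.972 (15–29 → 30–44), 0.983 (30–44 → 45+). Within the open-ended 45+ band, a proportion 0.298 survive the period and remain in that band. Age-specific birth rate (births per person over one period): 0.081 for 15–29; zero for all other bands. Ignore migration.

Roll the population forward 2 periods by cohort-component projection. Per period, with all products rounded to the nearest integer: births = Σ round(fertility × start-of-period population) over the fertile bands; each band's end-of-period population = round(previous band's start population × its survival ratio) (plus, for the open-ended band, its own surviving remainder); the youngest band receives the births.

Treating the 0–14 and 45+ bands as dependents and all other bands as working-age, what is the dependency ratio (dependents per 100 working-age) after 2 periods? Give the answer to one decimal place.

116.6

Period 1:
Births: 4800 * 0.081 = 389
15–29: 6600 * 0.983 = 6488
30–44: 4800 * 0.972 = 4666
45+: 3700 * 0.983 + 18000 * 0.298 = 3637 + 5364 = 9001
Population now: 0–14=389, 15–29=6488, 30–44=4666, 45+=9001
Period 2:
Births: 6488 * 0.081 = 526
15–29: 389 * 0.983 = 382
30–44: 6488 * 0.972 = 6306
45+: 4666 * 0.983 + 9001 * 0.298 = 4587 + 2682 = 7269
Population now: 0–14=526, 15–29=382, 30–44=6306, 45+=7269
Dependents (band 0–14 + band 45+) = 526 + 7269 = 7795; working-age = 6688; ratio = 7795/6688 × 100 = 116.6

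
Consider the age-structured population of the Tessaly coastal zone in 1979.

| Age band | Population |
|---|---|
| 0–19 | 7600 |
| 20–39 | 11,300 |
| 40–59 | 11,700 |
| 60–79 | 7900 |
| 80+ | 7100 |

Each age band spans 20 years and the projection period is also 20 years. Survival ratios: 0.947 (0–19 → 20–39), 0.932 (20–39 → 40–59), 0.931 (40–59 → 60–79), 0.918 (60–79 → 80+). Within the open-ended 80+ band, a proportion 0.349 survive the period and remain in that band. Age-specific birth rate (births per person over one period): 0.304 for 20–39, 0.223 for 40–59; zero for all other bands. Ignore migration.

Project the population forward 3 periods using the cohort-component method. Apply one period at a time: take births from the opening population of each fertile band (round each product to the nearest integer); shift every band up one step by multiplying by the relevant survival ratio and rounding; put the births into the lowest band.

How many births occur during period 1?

6044

(Groups numbered youngest = 1 to oldest = 5.)
— Period 1 —
Births: 11300 × 0.304 = 3435 ; 11700 × 0.223 = 2609 → total 6044
Group 2: 7600 × 0.947 = 7197
Group 3: 11300 × 0.932 = 10532
Group 4: 11700 × 0.931 = 10893
Group 5: 7900 × 0.918 + 7100 × 0.349 = 7252 + 2478 = 9730
Population now: 0–19=6044, 20–39=7197, 40–59=10532, 60–79=10893, 80+=9730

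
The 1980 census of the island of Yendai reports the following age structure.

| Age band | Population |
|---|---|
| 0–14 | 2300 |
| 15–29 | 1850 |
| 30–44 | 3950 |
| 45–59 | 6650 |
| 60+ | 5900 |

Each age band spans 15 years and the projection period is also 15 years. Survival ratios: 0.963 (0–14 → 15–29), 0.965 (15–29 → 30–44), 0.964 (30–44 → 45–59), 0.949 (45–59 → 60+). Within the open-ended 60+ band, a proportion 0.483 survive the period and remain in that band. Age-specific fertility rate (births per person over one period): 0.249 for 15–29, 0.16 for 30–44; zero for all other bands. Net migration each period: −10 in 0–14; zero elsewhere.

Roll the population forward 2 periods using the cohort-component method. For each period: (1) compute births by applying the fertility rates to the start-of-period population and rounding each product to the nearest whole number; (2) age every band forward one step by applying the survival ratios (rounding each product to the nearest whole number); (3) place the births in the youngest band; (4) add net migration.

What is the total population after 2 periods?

13768

(Groups numbered youngest = 1 to oldest = 5.)
After projecting period 1:
Births: 1850 × 0.249 = 461 ; 3950 × 0.16 = 632 ⇒ total 1093
Group 2: 2300 × 0.963 = 2215
Group 3: 1850 × 0.965 = 1785
Group 4: 3950 × 0.964 = 3808
Group 5: 6650 × 0.949 + 5900 × 0.483 = 6311 + 2850 = 9161
Net migration: Group 1 − 10 → 1083
Giving 1083 / 2215 / 1785 / 3808 / 9161.
After projecting period 2:
Births: 2215 × 0.249 = 552 ; 1785 × 0.16 = 286 ⇒ total 838
Group 2: 1083 × 0.963 = 1043
Group 3: 2215 × 0.965 = 2137
Group 4: 1785 × 0.964 = 1721
Group 5: 3808 × 0.949 + 9161 × 0.483 = 3614 + 4425 = 8039
Net migration: Group 1 − 10 → 828
Giving 828 / 1043 / 2137 / 1721 / 8039.
Total after period 2: 828 + 1043 + 2137 + 1721 + 8039 = 13768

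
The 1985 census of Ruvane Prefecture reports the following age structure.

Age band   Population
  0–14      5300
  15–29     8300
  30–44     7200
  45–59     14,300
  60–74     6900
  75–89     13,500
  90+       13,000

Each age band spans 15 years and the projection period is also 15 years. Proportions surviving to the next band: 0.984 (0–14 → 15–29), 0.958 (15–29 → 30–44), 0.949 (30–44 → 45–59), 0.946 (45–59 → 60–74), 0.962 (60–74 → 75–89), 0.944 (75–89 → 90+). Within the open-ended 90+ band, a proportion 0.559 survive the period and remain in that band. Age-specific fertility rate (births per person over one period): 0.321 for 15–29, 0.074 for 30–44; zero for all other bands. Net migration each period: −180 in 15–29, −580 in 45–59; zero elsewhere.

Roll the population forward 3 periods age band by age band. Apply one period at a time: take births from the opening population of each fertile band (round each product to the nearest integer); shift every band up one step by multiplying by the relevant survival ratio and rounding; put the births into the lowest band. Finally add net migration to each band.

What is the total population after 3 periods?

Period 1.
Births: 8300 * 0.321 = 2664, 7200 * 0.074 = 533 ⇒ total 3197
15–29: 5300 * 0.984 = 5215
30–44: 8300 * 0.958 = 7951
45–59: 7200 * 0.949 = 6833
60–74: 14300 * 0.946 = 13528
75–89: 6900 * 0.962 = 6638
90+: 13500 * 0.944 + 13000 * 0.559 = 12744 + 7267 = 20011
Net migration: 15–29 − 180 → 5035; 45–59 − 580 → 6253
Population now: 0–14=3197, 15–29=5035, 30–44=7951, 45–59=6253, 60–74=13528, 75–89=6638, 90+=20011
Period 2.
Births: 5035 * 0.321 = 1616, 7951 * 0.074 = 588 ⇒ total 2204
15–29: 3197 * 0.984 = 3146
30–44: 5035 * 0.958 = 4824
45–59: 7951 * 0.949 = 7545
60–74: 6253 * 0.946 = 5915
75–89: 13528 * 0.962 = 13014
90+: 6638 * 0.944 + 20011 * 0.559 = 6266 + 11186 = 17452
Net migration: 15–29 − 180 → 2966; 45–59 − 580 → 6965
Population now: 0–14=2204, 15–29=2966, 30–44=4824, 45–59=6965, 60–74=5915, 75–89=13014, 90+=17452
Period 3.
Births: 2966 * 0.321 = 952, 4824 * 0.074 = 357 ⇒ total 1309
15–29: 2204 * 0.984 = 2169
30–44: 2966 * 0.958 = 2841
45–59: 4824 * 0.949 = 4578
60–74: 6965 * 0.946 = 6589
75–89: 5915 * 0.962 = 5690
90+: 13014 * 0.944 + 17452 * 0.559 = 12285 + 9756 = 22041
Net migration: 15–29 − 180 → 1989; 45–59 − 580 → 3998
Population now: 0–14=1309, 15–29=1989, 30–44=2841, 45–59=3998, 60–74=6589, 75–89=5690, 90+=22041
Total after period 3: 1309 + 1989 + 2841 + 3998 + 6589 + 5690 + 22041 = 44457

44457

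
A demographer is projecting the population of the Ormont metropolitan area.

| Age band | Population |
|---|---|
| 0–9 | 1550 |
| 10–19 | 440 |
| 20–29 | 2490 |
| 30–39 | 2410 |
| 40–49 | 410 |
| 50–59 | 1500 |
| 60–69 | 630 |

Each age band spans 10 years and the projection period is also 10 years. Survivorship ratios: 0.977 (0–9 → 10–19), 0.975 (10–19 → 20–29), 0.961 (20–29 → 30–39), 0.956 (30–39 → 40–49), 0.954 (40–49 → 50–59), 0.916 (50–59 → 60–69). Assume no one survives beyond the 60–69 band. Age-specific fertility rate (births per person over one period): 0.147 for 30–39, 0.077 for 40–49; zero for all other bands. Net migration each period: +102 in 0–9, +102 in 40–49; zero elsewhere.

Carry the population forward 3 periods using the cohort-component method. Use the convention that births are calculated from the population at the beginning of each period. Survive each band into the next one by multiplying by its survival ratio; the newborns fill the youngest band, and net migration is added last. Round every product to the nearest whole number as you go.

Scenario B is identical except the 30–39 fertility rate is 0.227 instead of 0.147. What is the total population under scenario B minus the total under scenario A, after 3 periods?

403

Period 1:
Births: 2410 * 0.147 = 354 ; 410 * 0.077 = 32 — total 386
10–19: 1550 * 0.977 = 1514
20–29: 440 * 0.975 = 429
30–39: 2490 * 0.961 = 2393
40–49: 2410 * 0.956 = 2304
50–59: 410 * 0.954 = 391
60–69: 1500 * 0.916 = 1374
Net migration: 0–9 + 102 → 488; 40–49 + 102 → 2406
End of period: [488, 1514, 429, 2393, 2406, 391, 1374]
Period 2:
Births: 2393 * 0.147 = 352 ; 2406 * 0.077 = 185 — total 537
10–19: 488 * 0.977 = 477
20–29: 1514 * 0.975 = 1476
30–39: 429 * 0.961 = 412
40–49: 2393 * 0.956 = 2288
50–59: 2406 * 0.954 = 2295
60–69: 391 * 0.916 = 358
Net migration: 0–9 + 102 → 639; 40–49 + 102 → 2390
End of period: [639, 477, 1476, 412, 2390, 2295, 358]
Period 3:
Births: 412 * 0.147 = 61 ; 2390 * 0.077 = 184 — total 245
10–19: 639 * 0.977 = 624
20–29: 477 * 0.975 = 465
30–39: 1476 * 0.961 = 1418
40–49: 412 * 0.956 = 394
50–59: 2390 * 0.954 = 2280
60–69: 2295 * 0.916 = 2102
Net migration: 0–9 + 102 → 347; 40–49 + 102 → 496
End of period: [347, 624, 465, 1418, 496, 2280, 2102]
Scenario A total after 3 periods: 7732
Scenario B projection —
Period 1:
Births: 2410 * 0.227 = 547 ; 410 * 0.077 = 32 — total 579
10–19: 1550 * 0.977 = 1514
20–29: 440 * 0.975 = 429
30–39: 2490 * 0.961 = 2393
40–49: 2410 * 0.956 = 2304
50–59: 410 * 0.954 = 391
60–69: 1500 * 0.916 = 1374
Net migration: 0–9 + 102 → 681; 40–49 + 102 → 2406
End of period: [681, 1514, 429, 2393, 2406, 391, 1374]
Period 2:
Births: 2393 * 0.227 = 543 ; 2406 * 0.077 = 185 — total 728
10–19: 681 * 0.977 = 665
20–29: 1514 * 0.975 = 1476
30–39: 429 * 0.961 = 412
40–49: 2393 * 0.956 = 2288
50–59: 2406 * 0.954 = 2295
60–69: 391 * 0.916 = 358
Net migration: 0–9 + 102 → 830; 40–49 + 102 → 2390
End of period: [830, 665, 1476, 412, 2390, 2295, 358]
Period 3:
Births: 412 * 0.227 = 94 ; 2390 * 0.077 = 184 — total 278
10–19: 830 * 0.977 = 811
20–29: 665 * 0.975 = 648
30–39: 1476 * 0.961 = 1418
40–49: 412 * 0.956 = 394
50–59: 2390 * 0.954 = 2280
60–69: 2295 * 0.916 = 2102
Net migration: 0–9 + 102 → 380; 40–49 + 102 → 496
End of period: [380, 811, 648, 1418, 496, 2280, 2102]
Scenario B total after 3 periods: 8135
Difference B − A = 8135 − 7732 = 403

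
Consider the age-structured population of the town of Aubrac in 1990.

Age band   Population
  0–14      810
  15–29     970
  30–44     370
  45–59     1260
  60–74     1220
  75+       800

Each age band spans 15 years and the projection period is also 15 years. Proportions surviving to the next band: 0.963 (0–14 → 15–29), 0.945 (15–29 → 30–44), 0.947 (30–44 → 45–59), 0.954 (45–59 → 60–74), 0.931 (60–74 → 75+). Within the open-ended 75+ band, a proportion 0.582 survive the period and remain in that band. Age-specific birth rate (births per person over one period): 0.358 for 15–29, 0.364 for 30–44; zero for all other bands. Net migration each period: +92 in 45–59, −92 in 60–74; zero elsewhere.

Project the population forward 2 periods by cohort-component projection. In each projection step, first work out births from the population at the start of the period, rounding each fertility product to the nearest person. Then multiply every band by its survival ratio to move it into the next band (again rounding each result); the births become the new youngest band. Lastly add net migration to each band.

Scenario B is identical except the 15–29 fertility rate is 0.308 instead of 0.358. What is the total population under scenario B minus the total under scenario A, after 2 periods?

-85

Period 1.
Births: 970 × 0.358 = 347 ; 370 × 0.364 = 135 ⇒ total 482
15–29: 810 × 0.963 = 780
30–44: 970 × 0.945 = 917
45–59: 370 × 0.947 = 350
60–74: 1260 × 0.954 = 1202
75+: 1220 × 0.931 + 800 × 0.582 = 1136 + 466 = 1602
Net migration: 45–59 + 92 → 442; 60–74 − 92 → 1110
→ [482, 780, 917, 442, 1110, 1602]
Period 2.
Births: 780 × 0.358 = 279 ; 917 × 0.364 = 334 ⇒ total 613
15–29: 482 × 0.963 = 464
30–44: 780 × 0.945 = 737
45–59: 917 × 0.947 = 868
60–74: 442 × 0.954 = 422
75+: 1110 × 0.931 + 1602 × 0.582 = 1033 + 932 = 1965
Net migration: 45–59 + 92 → 960; 60–74 − 92 → 330
→ [613, 464, 737, 960, 330, 1965]
Scenario A total after 2 periods: 5069
Scenario B projection —
Period 1.
Births: 970 × 0.308 = 299 ; 370 × 0.364 = 135 ⇒ total 434
15–29: 810 × 0.963 = 780
30–44: 970 × 0.945 = 917
45–59: 370 × 0.947 = 350
60–74: 1260 × 0.954 = 1202
75+: 1220 × 0.931 + 800 × 0.582 = 1136 + 466 = 1602
Net migration: 45–59 + 92 → 442; 60–74 − 92 → 1110
→ [434, 780, 917, 442, 1110, 1602]
Period 2.
Births: 780 × 0.308 = 240 ; 917 × 0.364 = 334 ⇒ total 574
15–29: 434 × 0.963 = 418
30–44: 780 × 0.945 = 737
45–59: 917 × 0.947 = 868
60–74: 442 × 0.954 = 422
75+: 1110 × 0.931 + 1602 × 0.582 = 1033 + 932 = 1965
Net migration: 45–59 + 92 → 960; 60–74 − 92 → 330
→ [574, 418, 737, 960, 330, 1965]
Scenario B total after 2 periods: 4984
Difference B − A = 4984 − 5069 = -85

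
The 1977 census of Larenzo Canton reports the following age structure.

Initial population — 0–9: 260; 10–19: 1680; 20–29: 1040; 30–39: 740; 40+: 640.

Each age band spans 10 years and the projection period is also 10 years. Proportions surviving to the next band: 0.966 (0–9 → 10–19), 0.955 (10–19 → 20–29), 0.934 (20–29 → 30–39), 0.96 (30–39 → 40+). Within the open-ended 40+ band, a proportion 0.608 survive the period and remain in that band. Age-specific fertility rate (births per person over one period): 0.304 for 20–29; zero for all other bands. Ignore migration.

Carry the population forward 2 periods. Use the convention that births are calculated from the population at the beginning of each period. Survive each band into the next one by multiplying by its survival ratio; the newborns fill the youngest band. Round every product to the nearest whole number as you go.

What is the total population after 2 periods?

Period 1.
Births: 1040 * 0.304 = 316
10–19: 260 * 0.966 = 251
20–29: 1680 * 0.955 = 1604
30–39: 1040 * 0.934 = 971
40+: 740 * 0.96 + 640 * 0.608 = 710 + 389 = 1099
→ [316, 251, 1604, 971, 1099]
Period 2.
Births: 1604 * 0.304 = 488
10–19: 316 * 0.966 = 305
20–29: 251 * 0.955 = 240
30–39: 1604 * 0.934 = 1498
40+: 971 * 0.96 + 1099 * 0.608 = 932 + 668 = 1600
→ [488, 305, 240, 1498, 1600]
Total after period 2: 488 + 305 + 240 + 1498 + 1600 = 4131

4131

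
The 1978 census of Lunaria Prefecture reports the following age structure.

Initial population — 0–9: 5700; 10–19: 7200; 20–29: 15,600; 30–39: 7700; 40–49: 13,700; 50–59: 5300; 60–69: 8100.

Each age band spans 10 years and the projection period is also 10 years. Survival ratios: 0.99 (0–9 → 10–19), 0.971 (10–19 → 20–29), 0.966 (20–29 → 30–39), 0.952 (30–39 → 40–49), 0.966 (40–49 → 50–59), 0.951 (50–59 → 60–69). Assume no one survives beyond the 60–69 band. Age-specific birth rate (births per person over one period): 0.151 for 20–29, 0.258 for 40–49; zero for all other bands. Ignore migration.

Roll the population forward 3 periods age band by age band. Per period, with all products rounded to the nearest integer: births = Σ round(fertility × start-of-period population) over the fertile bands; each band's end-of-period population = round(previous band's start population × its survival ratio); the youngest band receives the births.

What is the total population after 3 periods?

— Period 1 —
Births: 15600 × 0.151 = 2356 ; 13700 × 0.258 = 3535 → 5891
10–19: 5700 × 0.99 = 5643
20–29: 7200 × 0.971 = 6991
30–39: 15600 × 0.966 = 15070
40–49: 7700 × 0.952 = 7330
50–59: 13700 × 0.966 = 13234
60–69: 5300 × 0.951 = 5040
End of period: [5891, 5643, 6991, 15070, 7330, 13234, 5040]
— Period 2 —
Births: 6991 × 0.151 = 1056 ; 7330 × 0.258 = 1891 → 2947
10–19: 5891 × 0.99 = 5832
20–29: 5643 × 0.971 = 5479
30–39: 6991 × 0.966 = 6753
40–49: 15070 × 0.952 = 14347
50–59: 7330 × 0.966 = 7081
60–69: 13234 × 0.951 = 12586
End of period: [2947, 5832, 5479, 6753, 14347, 7081, 12586]
— Period 3 —
Births: 5479 × 0.151 = 827 ; 14347 × 0.258 = 3702 → 4529
10–19: 2947 × 0.99 = 2918
20–29: 5832 × 0.971 = 5663
30–39: 5479 × 0.966 = 5293
40–49: 6753 × 0.952 = 6429
50–59: 14347 × 0.966 = 13859
60–69: 7081 × 0.951 = 6734
End of period: [4529, 2918, 5663, 5293, 6429, 13859, 6734]
Total after period 3: 4529 + 2918 + 5663 + 5293 + 6429 + 13859 + 6734 = 45425

45425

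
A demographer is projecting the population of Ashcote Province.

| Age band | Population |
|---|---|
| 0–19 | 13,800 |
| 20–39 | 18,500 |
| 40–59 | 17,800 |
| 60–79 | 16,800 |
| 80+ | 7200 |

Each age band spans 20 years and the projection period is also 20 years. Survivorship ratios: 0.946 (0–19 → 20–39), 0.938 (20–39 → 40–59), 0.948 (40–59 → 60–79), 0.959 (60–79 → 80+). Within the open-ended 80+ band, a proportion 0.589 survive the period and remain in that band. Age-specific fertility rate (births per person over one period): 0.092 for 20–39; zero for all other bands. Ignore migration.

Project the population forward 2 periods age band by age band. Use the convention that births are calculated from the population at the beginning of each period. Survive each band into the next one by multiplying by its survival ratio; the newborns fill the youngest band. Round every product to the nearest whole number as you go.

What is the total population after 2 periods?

59677

Let group 1 be 0–19 through group 5 = 80+.
Period 1.
Births: 18500 × 0.092 = 1702
Group 2: 13800 × 0.946 = 13055
Group 3: 18500 × 0.938 = 17353
Group 4: 17800 × 0.948 = 16874
Group 5: 16800 × 0.959 + 7200 × 0.589 = 16111 + 4241 = 20352
Population now: 0–19=1702, 20–39=13055, 40–59=17353, 60–79=16874, 80+=20352
Period 2.
Births: 13055 × 0.092 = 1201
Group 2: 1702 × 0.946 = 1610
Group 3: 13055 × 0.938 = 12246
Group 4: 17353 × 0.948 = 16451
Group 5: 16874 × 0.959 + 20352 × 0.589 = 16182 + 11987 = 28169
Population now: 0–19=1201, 20–39=1610, 40–59=12246, 60–79=16451, 80+=28169
Total after period 2: 1201 + 1610 + 12246 + 16451 + 28169 = 59677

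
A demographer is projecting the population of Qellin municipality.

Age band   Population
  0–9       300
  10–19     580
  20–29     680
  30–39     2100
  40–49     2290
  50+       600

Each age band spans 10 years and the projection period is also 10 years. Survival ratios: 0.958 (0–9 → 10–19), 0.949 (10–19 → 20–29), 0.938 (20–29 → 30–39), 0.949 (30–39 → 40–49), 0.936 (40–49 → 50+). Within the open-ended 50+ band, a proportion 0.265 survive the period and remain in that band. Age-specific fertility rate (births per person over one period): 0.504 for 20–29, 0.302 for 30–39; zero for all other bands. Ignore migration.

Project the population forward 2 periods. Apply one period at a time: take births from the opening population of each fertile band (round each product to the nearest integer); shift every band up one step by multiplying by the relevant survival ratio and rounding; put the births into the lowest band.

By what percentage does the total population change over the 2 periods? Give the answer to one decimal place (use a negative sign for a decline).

-19.5

After projecting period 1:
Births: 680 × 0.504 = 343, 2100 × 0.302 = 634 → 977
10–19: 300 × 0.958 = 287
20–29: 580 × 0.949 = 550
30–39: 680 × 0.938 = 638
40–49: 2100 × 0.949 = 1993
50+: 2290 × 0.936 + 600 × 0.265 = 2143 + 159 = 2302
Giving 977 / 287 / 550 / 638 / 1993 / 2302.
After projecting period 2:
Births: 550 × 0.504 = 277, 638 × 0.302 = 193 → 470
10–19: 977 × 0.958 = 936
20–29: 287 × 0.949 = 272
30–39: 550 × 0.938 = 516
40–49: 638 × 0.949 = 605
50+: 1993 × 0.936 + 2302 × 0.265 = 1865 + 610 = 2475
Giving 470 / 936 / 272 / 516 / 605 / 2475.
Total: 6550 → 5274; change = -1276; percentage change = -19.5%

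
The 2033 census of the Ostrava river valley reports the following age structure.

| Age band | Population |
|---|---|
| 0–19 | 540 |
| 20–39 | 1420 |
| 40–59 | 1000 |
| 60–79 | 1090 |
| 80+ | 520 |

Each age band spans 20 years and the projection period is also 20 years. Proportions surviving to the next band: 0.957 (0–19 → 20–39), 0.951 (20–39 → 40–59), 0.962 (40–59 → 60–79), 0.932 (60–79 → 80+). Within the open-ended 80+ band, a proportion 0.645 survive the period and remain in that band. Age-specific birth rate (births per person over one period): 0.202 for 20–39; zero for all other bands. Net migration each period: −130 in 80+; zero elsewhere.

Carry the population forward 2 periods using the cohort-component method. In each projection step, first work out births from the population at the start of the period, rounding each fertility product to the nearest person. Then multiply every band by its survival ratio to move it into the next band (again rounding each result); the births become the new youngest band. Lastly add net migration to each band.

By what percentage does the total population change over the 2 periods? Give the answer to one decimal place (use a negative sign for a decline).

-18.5

[period 1]
Births: 1420 × 0.202 = 287
20–39: 540 × 0.957 = 517
40–59: 1420 × 0.951 = 1350
60–79: 1000 × 0.962 = 962
80+: 1090 × 0.932 + 520 × 0.645 = 1016 + 335 = 1351
Net migration: 80+ − 130 → 1221
→ [287, 517, 1350, 962, 1221]
[period 2]
Births: 517 × 0.202 = 104
20–39: 287 × 0.957 = 275
40–59: 517 × 0.951 = 492
60–79: 1350 × 0.962 = 1299
80+: 962 × 0.932 + 1221 × 0.645 = 897 + 788 = 1685
Net migration: 80+ − 130 → 1555
→ [104, 275, 492, 1299, 1555]
Total: 4570 → 3725; change = -845; percentage change = -18.5%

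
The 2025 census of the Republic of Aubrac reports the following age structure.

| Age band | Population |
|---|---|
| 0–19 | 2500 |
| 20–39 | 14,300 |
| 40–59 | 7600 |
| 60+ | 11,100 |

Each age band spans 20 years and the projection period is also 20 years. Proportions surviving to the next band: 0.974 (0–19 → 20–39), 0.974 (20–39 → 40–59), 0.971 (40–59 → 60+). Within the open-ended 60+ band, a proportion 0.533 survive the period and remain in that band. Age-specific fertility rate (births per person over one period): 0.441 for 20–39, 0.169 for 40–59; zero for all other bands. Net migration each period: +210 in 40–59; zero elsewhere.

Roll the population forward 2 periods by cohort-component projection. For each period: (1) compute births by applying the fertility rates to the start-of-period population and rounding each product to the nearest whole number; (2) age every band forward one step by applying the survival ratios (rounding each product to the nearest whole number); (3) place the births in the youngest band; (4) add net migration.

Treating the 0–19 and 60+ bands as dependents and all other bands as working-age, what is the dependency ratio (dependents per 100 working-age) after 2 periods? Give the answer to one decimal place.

Let band 1 be 0–19 through band 4 = 60+.
[period 1]
Births: 14300 * 0.441 = 6306  |  7600 * 0.169 = 1284 — total 7590
Band 2: 2500 * 0.974 = 2435
Band 3: 14300 * 0.974 = 13928
Band 4: 7600 * 0.971 + 11100 * 0.533 = 7380 + 5916 = 13296
Net migration: Band 3 + 210 → 14138
Giving 7590 / 2435 / 14138 / 13296.
[period 2]
Births: 2435 * 0.441 = 1074  |  14138 * 0.169 = 2389 — total 3463
Band 2: 7590 * 0.974 = 7393
Band 3: 2435 * 0.974 = 2372
Band 4: 14138 * 0.971 + 13296 * 0.533 = 13728 + 7087 = 20815
Net migration: Band 3 + 210 → 2582
Giving 3463 / 7393 / 2582 / 20815.
Dependents (band 0–19 + band 60+) = 3463 + 20815 = 24278; working-age = 9975; ratio = 24278/9975 × 100 = 243.4

243.4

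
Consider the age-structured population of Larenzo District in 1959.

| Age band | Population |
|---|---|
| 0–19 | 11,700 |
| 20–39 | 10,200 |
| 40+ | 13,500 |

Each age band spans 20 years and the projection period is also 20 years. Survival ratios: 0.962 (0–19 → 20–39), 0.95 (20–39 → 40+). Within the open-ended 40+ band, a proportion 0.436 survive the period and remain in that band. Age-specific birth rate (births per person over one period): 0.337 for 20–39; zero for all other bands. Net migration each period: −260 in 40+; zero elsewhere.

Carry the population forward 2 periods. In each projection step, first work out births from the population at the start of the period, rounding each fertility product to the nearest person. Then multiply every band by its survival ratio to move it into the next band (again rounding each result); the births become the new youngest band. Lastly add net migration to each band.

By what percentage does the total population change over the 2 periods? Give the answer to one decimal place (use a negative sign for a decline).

-31.6

(Groups numbered youngest = 1 to oldest = 3.)
Period 1:
Births: 10200 * 0.337 = 3437
Group 2: 11700 * 0.962 = 11255
Group 3: 10200 * 0.95 + 13500 * 0.436 = 9690 + 5886 = 15576
Net migration: Group 3 − 260 → 15316
End of period: [3437, 11255, 15316]
Period 2:
Births: 11255 * 0.337 = 3793
Group 2: 3437 * 0.962 = 3306
Group 3: 11255 * 0.95 + 15316 * 0.436 = 10692 + 6678 = 17370
Net migration: Group 3 − 260 → 17110
End of period: [3793, 3306, 17110]
Total: 35400 → 24209; change = -11191; percentage change = -31.6%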